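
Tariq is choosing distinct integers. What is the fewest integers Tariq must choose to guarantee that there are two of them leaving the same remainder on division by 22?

23

By pigeonhole, the 22 residue classes mod 22 are the pigeonholes.
With 22 integers one could put 1 in each residue class and have no class reach 2.
The 23rd integer pushes some class to 2, so 22·1 + 1 = 23.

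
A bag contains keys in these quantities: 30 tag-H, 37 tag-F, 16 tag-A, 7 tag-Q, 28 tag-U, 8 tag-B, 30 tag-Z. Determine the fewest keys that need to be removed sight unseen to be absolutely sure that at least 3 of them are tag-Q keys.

152

In the worst case for collecting tag-Q keys, every non-tag-Q key comes out first.
There are 30 + 37 + 16 + 28 + 8 + 30 = 149 non-tag-Q keys altogether.
After those, each further key must be tag-Q, so 149 + 3 = 152 draws guarantee 3 tag-Q keys.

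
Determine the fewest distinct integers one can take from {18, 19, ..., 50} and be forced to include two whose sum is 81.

Group the elements by complementary pair {x, 81−x}: {31,50}, {32,49}, {33,48}, …, giving 10 two-element pairs and 13 integers whose partner 81−x falls outside [18,50].
By the pigeonhole principle, treating each of those 23 groups as a pigeonhole, one can pick one integer per group — 23 integers — with no two summing to 81.
The 24th integer lands in an occupied pair, forcing a sum of 81.

24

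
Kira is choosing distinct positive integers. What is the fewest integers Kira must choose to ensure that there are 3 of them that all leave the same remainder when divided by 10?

21

The 10 residue classes mod 10 are the pigeonholes.
With 20 integers one could put 2 in each residue class and have no class reach 3.
The 21st integer pushes some class to 3, so 10·2 + 1 = 21.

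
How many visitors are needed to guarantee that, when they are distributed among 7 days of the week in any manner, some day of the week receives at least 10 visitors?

64

With 63 visitors one could put exactly 9 in each of the 7 days of the week, and no day of the week would reach 10.
One more visitor must land in a day of the week that already has 9, giving it 10.
So 7 × 9 + 1 = 64 visitors are required.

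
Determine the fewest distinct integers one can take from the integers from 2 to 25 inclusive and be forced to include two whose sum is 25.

Two chosen integers sum to 25 exactly when both halves of some pair {x, 25−x} with 2 ≤ x ≤ 25−x ≤ 23 are chosen — 11 such pairs.
The remaining 2 elements (those with no distinct partner in range) can never complete a 25-sum, so the worst case takes all of them and one from each pair: 2 + 11 = 13.
The 14th integer has to be the second member of some pair, so 13 + 1 = 14.

14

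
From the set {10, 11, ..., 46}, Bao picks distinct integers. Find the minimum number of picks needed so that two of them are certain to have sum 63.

A set avoiding the sum 63 can contain at most one of each pair {x, 63−x}, plus the 7 elements whose complement lies outside the range.
The integers 10, …, 31 (22 of them) are such a set: any two sum to at least 10+11 = 21 and at most 30+31 = 61 < 63.
By the pigeonhole principle, any 23rd integer completes one of the 15 pairs, so 23 choices force a sum of 63.

23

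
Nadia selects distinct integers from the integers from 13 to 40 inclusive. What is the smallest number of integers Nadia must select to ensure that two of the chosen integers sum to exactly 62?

Two chosen integers sum to 62 exactly when both halves of some pair {x, 62−x} with 22 ≤ x ≤ 62−x ≤ 40 are chosen — 9 such pairs.
The remaining 10 elements (those with no distinct partner in range) can never complete a 62-sum, so the worst case takes all of them and one from each pair: 10 + 9 = 19.
The 20th integer has to be the second member of some pair, so 19 + 1 = 20.

20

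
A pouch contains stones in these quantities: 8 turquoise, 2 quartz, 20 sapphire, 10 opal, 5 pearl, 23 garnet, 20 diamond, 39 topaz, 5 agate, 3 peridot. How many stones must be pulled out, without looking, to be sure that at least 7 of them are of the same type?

52

Pigeonhole: the 10 types are the holes; the stones drawn are the pigeons.
To avoid 7 of any one type, the worst case takes at most 6 of each type, or every stone of a type that has fewer than 6.
That gives 6 + 2 + 6 + 6 + 5 + 6 + 6 + 6 + 5 + 3 = 51 stones with no type reaching 7.
The next stone forces some type to 7, so 51 + 1 = 52.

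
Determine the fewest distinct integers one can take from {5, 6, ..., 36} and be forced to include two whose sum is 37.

19

A set avoiding the sum 37 can contain at most one of each pair {x, 37−x}, plus the 4 elements whose complement lies outside the range.
The integers 19, …, 36 (18 of them) are such a set: any two sum to at least 19+20 = 39 > 37.
By pigeonhole, any 19th integer completes one of the 14 pairs, so 19 choices force a sum of 37.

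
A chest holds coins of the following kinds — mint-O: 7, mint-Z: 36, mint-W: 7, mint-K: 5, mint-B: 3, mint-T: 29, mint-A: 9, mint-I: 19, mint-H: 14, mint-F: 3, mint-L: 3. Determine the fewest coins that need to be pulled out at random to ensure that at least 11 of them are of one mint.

78

By pigeonhole, put each drawn coin into a box by mint. The largest draw with every box below 11 takes min(count, 10) from each mint; mints with fewer than 10 contribute all they have.
Σ min(cᵢ, 10) = 7 + 10 + 7 + 5 + 3 + 10 + 9 + 10 + 10 + 3 + 3 = 77.
Draw number 77 + 1 = 78 must push one box to 11.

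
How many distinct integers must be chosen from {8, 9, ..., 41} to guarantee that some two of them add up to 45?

A set avoiding the sum 45 can contain at most one of each pair {x, 45−x}, plus the 4 elements whose complement lies outside the range.
The integers 23, …, 41 (19 of them) are such a set: any two sum to at least 23+24 = 47 > 45.
By pigeonhole, any 20th integer completes one of the 15 pairs, so 20 choices force a sum of 45.

20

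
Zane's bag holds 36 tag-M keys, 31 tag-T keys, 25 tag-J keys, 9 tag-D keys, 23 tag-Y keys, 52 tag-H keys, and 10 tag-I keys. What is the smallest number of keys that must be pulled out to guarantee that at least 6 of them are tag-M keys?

In the worst case for collecting tag-M keys, every non-tag-M key comes out first.
There are 31 + 25 + 9 + 23 + 52 + 10 = 150 non-tag-M keys altogether.
After those, each further key must be tag-M, so 150 + 6 = 156 draws guarantee 6 tag-M keys.

156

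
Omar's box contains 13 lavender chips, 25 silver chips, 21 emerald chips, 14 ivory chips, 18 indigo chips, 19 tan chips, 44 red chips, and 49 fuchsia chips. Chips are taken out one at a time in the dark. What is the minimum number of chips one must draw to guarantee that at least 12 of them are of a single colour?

89

The 8 colours are the holes; the chips drawn are the pigeons.
To avoid 12 of any one colour, the worst case takes at most 11 of each colour.
That gives 11 + 11 + 11 + 11 + 11 + 11 + 11 + 11 = 88 chips with no colour reaching 12.
The next chip forces some colour to 12, so 88 + 1 = 89.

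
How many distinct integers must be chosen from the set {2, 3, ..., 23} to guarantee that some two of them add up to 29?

Group the elements by complementary pair {x, 29−x}: {6,23}, {7,22}, {8,21}, …, giving 9 two-element pairs and 4 integers whose partner 29−x falls outside [2,23].
Treating each of those 13 groups as a pigeonhole, one can pick one integer per group — 13 integers — with no two summing to 29.
The 14th integer lands in an occupied pair, forcing a sum of 29.

14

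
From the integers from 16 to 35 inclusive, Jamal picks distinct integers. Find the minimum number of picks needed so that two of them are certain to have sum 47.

Two chosen integers sum to 47 exactly when both halves of some pair {x, 47−x} with 16 ≤ x ≤ 47−x ≤ 31 are chosen — 8 such pairs.
The remaining 4 elements (those with no distinct partner in range) can never complete a 47-sum, so the worst case takes all of them and one from each pair: 4 + 8 = 12.
The 13th integer has to be the second member of some pair, so 12 + 1 = 13.

13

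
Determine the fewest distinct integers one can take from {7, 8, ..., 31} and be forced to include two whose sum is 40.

Group the elements by complementary pair {x, 40−x}: {9,31}, {10,30}, {11,29}, …, giving 11 two-element pairs, the single value 20 (it cannot pair with itself since the integers are distinct), and 2 integers whose partner 40−x falls outside [7,31].
By the pigeonhole principle, treating each of those 14 groups as a pigeonhole, one can pick one integer per group — 14 integers — with no two summing to 40.
The 15th integer lands in an occupied pair, forcing a sum of 40.

15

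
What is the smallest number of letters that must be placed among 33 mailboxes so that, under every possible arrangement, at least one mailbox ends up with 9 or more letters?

With 264 letters one could put exactly 8 in each of the 33 mailboxes, and no mailbox would reach 9.
By pigeonhole, one more letter must land in a mailbox that already has 8, giving it 9.
So 33 × 8 + 1 = 265 letters are required.

265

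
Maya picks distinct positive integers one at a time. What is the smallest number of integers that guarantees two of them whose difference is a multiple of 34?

Integers whose pairwise differences are multiples of 34 are exactly those sharing a remainder mod 34. The 34 residue classes mod 34 are the pigeonholes.
With 34 integers one could put 1 in each residue class and have no class reach 2.
The 35th integer pushes some class to 2, so 34·1 + 1 = 35.

35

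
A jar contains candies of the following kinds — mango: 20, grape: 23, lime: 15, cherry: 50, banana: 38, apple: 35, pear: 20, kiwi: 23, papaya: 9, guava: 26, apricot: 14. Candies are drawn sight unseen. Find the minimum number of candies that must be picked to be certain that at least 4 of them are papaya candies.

268

In the worst case for collecting papaya candies, every non-papaya candy comes out first.
There are 20 + 23 + 15 + 50 + 38 + 35 + 20 + 23 + 26 + 14 = 264 non-papaya candies altogether.
After those, each further candy must be papaya, so 264 + 4 = 268 draws guarantee 4 papaya candies.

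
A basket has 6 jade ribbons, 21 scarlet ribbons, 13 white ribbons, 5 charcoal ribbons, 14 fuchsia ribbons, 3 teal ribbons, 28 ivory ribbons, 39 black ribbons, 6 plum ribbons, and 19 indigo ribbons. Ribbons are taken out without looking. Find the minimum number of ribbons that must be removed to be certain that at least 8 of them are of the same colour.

Pigeonhole: the 10 colours are the holes; the ribbons drawn are the pigeons.
To avoid 8 of any one colour, the worst case takes at most 7 of each colour, or every ribbon of a colour that has fewer than 7.
That gives 6 + 7 + 7 + 5 + 7 + 3 + 7 + 7 + 6 + 7 = 62 ribbons with no colour reaching 8.
The next ribbon forces some colour to 8, so 62 + 1 = 63.

63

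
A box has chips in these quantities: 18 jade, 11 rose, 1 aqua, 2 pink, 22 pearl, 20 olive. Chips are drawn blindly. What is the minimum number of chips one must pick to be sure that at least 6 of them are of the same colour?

24

The 6 colours are the holes; the chips drawn are the pigeons.
To avoid 6 of any one colour, the worst case takes at most 5 of each colour, or every chip of a colour that has fewer than 5.
That gives 5 + 5 + 1 + 2 + 5 + 5 = 23 chips with no colour reaching 6.
The next chip forces some colour to 6, so 23 + 1 = 24.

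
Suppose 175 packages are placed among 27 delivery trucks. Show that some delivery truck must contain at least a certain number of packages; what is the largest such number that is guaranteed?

7

By pigeonhole, the 27 delivery trucks are the holes and the 175 packages are the pigeons.
If every delivery truck held at most 6 packages, the total would be at most 27 × 6 = 162, which is less than 175.
So some delivery truck holds at least ⌈175/27⌉ = 7 packages.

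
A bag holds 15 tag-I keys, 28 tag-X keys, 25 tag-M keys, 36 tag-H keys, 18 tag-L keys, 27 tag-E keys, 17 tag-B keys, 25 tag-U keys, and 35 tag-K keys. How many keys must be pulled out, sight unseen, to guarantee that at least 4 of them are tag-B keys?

213

In the worst case for collecting tag-B keys, every non-tag-B key comes out first.
There are 15 + 28 + 25 + 36 + 18 + 27 + 25 + 35 = 209 non-tag-B keys altogether.
After those, each further key must be tag-B, so 209 + 4 = 213 draws guarantee 4 tag-B keys.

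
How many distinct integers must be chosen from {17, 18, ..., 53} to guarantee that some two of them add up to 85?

27

Group the elements by complementary pair {x, 85−x}: {32,53}, {33,52}, {34,51}, …, giving 11 two-element pairs and 15 integers whose partner 85−x falls outside [17,53].
Treating each of those 26 groups as a pigeonhole, one can pick one integer per group — 26 integers — with no two summing to 85.
The 27th integer lands in an occupied pair, forcing a sum of 85.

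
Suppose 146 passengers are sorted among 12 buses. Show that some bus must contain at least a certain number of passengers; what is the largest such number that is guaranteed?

Pigeonhole: the 12 buses are the holes and the 146 passengers are the pigeons.
If every bus held at most 12 passengers, the total would be at most 12 × 12 = 144, which is less than 146.
So some bus holds at least ⌈146/12⌉ = 13 passengers.

13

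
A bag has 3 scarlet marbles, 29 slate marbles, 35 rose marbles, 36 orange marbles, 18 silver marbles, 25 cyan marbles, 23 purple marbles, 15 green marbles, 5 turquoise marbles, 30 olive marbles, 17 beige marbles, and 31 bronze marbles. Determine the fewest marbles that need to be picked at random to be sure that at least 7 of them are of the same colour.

By the pigeonhole principle, the 12 colours are the holes; the marbles drawn are the pigeons.
To avoid 7 of any one colour, the worst case takes at most 6 of each colour, or every marble of a colour that has fewer than 6.
That gives 3 + 6 + 6 + 6 + 6 + 6 + 6 + 6 + 5 + 6 + 6 + 6 = 68 marbles with no colour reaching 7.
The next marble forces some colour to 7, so 68 + 1 = 69.

69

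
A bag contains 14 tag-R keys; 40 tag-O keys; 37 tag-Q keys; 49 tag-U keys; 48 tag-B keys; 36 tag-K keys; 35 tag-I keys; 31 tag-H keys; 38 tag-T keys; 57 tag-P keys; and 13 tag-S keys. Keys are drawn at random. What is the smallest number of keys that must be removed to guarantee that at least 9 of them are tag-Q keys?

In the worst case for collecting tag-Q keys, every non-tag-Q key comes out first.
There are 14 + 40 + 49 + 48 + 36 + 35 + 31 + 38 + 57 + 13 = 361 non-tag-Q keys altogether.
After those, each further key must be tag-Q, so 361 + 9 = 370 draws guarantee 9 tag-Q keys.

370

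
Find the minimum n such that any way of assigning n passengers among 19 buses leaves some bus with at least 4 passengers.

With 57 passengers one could put exactly 3 in each of the 19 buses, and no bus would reach 4.
One more passenger must land in a bus that already has 3, giving it 4.
So 19 × 3 + 1 = 58 passengers are required.

58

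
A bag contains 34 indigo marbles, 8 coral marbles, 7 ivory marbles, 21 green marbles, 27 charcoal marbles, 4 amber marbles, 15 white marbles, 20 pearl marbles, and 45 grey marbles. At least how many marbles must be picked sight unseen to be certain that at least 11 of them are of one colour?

By the pigeonhole principle, put each drawn marble into a box by colour. The largest draw with every box below 11 takes min(count, 10) from each colour; colours with fewer than 10 contribute all they have.
Σ min(cᵢ, 10) = 10 + 8 + 7 + 10 + 10 + 4 + 10 + 10 + 10 = 79.
Draw number 79 + 1 = 80 must push one box to 11.

80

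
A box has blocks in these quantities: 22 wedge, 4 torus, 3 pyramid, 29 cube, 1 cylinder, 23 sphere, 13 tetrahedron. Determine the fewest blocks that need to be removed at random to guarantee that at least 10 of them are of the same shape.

45

An adversary could hand out at most 9 blocks per shape (torus, pyramid, cylinder run out sooner): 9 + 4 + 3 + 9 + 1 + 9 + 9 = 44 blocks and still no shape has 10.
By the pigeonhole principle, one more block lands in a shape already at 9, so 45 draws are enough and 44 are not.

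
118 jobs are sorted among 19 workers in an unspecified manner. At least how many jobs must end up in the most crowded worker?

7

The 19 workers are the holes and the 118 jobs are the pigeons.
If every worker held at most 6 jobs, the total would be at most 19 × 6 = 114, which is less than 118.
So some worker holds at least ⌈118/19⌉ = 7 jobs.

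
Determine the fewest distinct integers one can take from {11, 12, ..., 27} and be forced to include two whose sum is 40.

A set avoiding the sum 40 can contain at most one of each pair {x, 40−x}, plus the 3 elements whose complement lies outside the range or equal to its own complement.
The integers 11, …, 20 (10 of them) are such a set: any two sum to at least 11+12 = 23 and at most 19+20 = 39 < 40.
Pigeonhole: any 11th integer completes one of the 7 pairs, so 11 choices force a sum of 40.

11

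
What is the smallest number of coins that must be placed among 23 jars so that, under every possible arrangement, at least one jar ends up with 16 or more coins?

346

With 345 coins one could put exactly 15 in each of the 23 jars, and no jar would reach 16.
One more coin must land in a jar that already has 15, giving it 16.
So 23 × 15 + 1 = 346 coins are required.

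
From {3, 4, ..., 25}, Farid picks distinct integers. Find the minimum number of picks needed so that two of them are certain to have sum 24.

Group the elements by complementary pair {x, 24−x}: {3,21}, {4,20}, {5,19}, …, giving 9 two-element pairs, the single value 12 (it cannot pair with itself since the integers are distinct), and 4 integers whose partner 24−x falls outside [3,25].
Treating each of those 14 groups as a pigeonhole, one can pick one integer per group — 14 integers — with no two summing to 24.
The 15th integer lands in an occupied pair, forcing a sum of 24.

15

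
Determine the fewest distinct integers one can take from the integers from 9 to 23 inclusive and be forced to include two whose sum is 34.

10

Group the elements by complementary pair {x, 34−x}: {11,23}, {12,22}, {13,21}, …, giving 6 two-element pairs, the single value 17 (it cannot pair with itself since the integers are distinct), and 2 integers whose partner 34−x falls outside [9,23].
Treating each of those 9 groups as a pigeonhole, one can pick one integer per group — 9 integers — with no two summing to 34.
The 10th integer lands in an occupied pair, forcing a sum of 34.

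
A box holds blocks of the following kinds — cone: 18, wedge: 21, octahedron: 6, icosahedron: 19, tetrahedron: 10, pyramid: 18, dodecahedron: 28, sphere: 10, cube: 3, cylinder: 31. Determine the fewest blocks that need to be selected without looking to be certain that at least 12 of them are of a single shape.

96

By pigeonhole, the 10 shapes are the holes; the blocks drawn are the pigeons.
To avoid 12 of any one shape, the worst case takes at most 11 of each shape, or every block of a shape that has fewer than 11.
That gives 11 + 11 + 6 + 11 + 10 + 11 + 11 + 10 + 3 + 11 = 95 blocks with no shape reaching 12.
The next block forces some shape to 12, so 95 + 1 = 96.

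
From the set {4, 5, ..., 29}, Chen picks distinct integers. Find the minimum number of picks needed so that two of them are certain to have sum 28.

Group the elements by complementary pair {x, 28−x}: {4,24}, {5,23}, {6,22}, …, giving 10 two-element pairs; the single value 14 (it cannot pair with itself since the integers are distinct); and 5 integers whose partner 28−x falls outside [4,29].
By pigeonhole, treating each of those 16 groups as a pigeonhole, one can pick one integer per group — 16 integers — with no two summing to 28.
The 17th integer lands in an occupied pair, forcing a sum of 28.

17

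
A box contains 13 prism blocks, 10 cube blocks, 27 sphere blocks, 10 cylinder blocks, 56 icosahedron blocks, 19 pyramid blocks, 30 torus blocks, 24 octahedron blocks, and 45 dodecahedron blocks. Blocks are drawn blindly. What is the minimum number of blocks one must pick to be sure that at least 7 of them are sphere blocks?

214

In the worst case for collecting sphere blocks, every non-sphere block comes out first.
There are 13 + 10 + 10 + 56 + 19 + 30 + 24 + 45 = 207 non-sphere blocks altogether.
After those, each further block must be sphere, so 207 + 7 = 214 draws guarantee 7 sphere blocks.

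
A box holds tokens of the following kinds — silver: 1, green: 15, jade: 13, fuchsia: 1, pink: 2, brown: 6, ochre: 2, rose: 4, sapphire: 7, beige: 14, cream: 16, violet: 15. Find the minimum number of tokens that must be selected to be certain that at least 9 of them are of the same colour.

Pigeonhole: put each drawn token into a box by colour. The largest draw with every box below 9 takes min(count, 8) from each colour; colours with fewer than 8 contribute all they have.
Σ min(cᵢ, 8) = 1 + 8 + 8 + 1 + 2 + 6 + 2 + 4 + 7 + 8 + 8 + 8 = 63.
Draw number 63 + 1 = 64 must push one box to 9.

64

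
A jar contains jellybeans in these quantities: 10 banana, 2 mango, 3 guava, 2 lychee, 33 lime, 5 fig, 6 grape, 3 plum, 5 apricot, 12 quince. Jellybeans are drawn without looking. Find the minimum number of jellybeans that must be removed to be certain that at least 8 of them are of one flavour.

48

By pigeonhole, the 10 flavours are the holes; the jellybeans drawn are the pigeons.
To avoid 8 of any one flavour, the worst case takes at most 7 of each flavour, or every jellybean of a flavour that has fewer than 7.
That gives 7 + 2 + 3 + 2 + 7 + 5 + 6 + 3 + 5 + 7 = 47 jellybeans with no flavour reaching 8.
The next jellybean forces some flavour to 8, so 47 + 1 = 48.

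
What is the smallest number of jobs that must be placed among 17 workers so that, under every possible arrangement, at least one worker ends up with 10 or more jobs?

154

With 153 jobs one could put exactly 9 in each of the 17 workers, and no worker would reach 10.
Pigeonhole: one more job must land in a worker that already has 9, giving it 10.
So 17 × 9 + 1 = 154 jobs are required.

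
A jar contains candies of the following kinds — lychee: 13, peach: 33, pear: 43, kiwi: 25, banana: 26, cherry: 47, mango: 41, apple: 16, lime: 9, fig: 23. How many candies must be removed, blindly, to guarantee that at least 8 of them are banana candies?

258

In the worst case for collecting banana candies, every non-banana candy comes out first.
There are 13 + 33 + 43 + 25 + 47 + 41 + 16 + 9 + 23 = 250 non-banana candies altogether.
After those, each further candy must be banana, so 250 + 8 = 258 draws guarantee 8 banana candies.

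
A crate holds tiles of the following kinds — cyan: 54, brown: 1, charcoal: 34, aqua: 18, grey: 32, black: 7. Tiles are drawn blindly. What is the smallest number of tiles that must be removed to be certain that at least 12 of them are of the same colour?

53

An adversary could hand out at most 11 tiles per colour (brown, black run out sooner): 11 + 1 + 11 + 11 + 11 + 7 = 52 tiles and still no colour has 12.
One more tile lands in a colour already at 11, so 53 draws are enough and 52 are not.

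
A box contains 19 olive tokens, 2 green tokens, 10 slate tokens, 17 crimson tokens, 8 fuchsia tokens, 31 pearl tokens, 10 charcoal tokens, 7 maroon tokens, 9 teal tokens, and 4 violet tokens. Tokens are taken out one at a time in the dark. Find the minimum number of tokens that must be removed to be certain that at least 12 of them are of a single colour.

The 10 colours are the holes; the tokens drawn are the pigeons.
To avoid 12 of any one colour, the worst case takes at most 11 of each colour, or every token of a colour that has fewer than 11.
That gives 11 + 2 + 10 + 11 + 8 + 11 + 10 + 7 + 9 + 4 = 83 tokens with no colour reaching 12.
The next token forces some colour to 12, so 83 + 1 = 84.

84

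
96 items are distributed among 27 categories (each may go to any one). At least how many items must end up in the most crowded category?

4

The 27 categories are the holes and the 96 items are the pigeons.
If every category held at most 3 items, the total would be at most 27 × 3 = 81, which is less than 96.
So some category holds at least ⌈96/27⌉ = 4 items.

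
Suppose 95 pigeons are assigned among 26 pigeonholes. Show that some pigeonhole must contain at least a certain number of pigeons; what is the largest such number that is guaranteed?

By the pigeonhole principle, the 26 pigeonholes are the holes and the 95 pigeons are the pigeons.
If every pigeonhole held at most 3 pigeons, the total would be at most 26 × 3 = 78, which is less than 95.
So some pigeonhole holds at least ⌈95/26⌉ = 4 pigeons.

4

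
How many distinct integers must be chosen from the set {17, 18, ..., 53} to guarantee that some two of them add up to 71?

20

Group the elements by complementary pair {x, 71−x}: {18,53}, {19,52}, {20,51}, …, giving 18 two-element pairs and 1 integer whose partner 71−x falls outside [17,53].
Pigeonhole: treating each of those 19 groups as a pigeonhole, one can pick one integer per group — 19 integers — with no two summing to 71.
The 20th integer lands in an occupied pair, forcing a sum of 71.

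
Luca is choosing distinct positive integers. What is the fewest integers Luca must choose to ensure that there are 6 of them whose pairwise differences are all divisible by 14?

Integers whose pairwise differences are multiples of 14 are exactly those sharing a remainder mod 14. By the pigeonhole principle, the 14 residue classes mod 14 are the pigeonholes.
With 70 integers one could put 5 in each residue class and have no class reach 6.
The 71st integer pushes some class to 6, so 14·5 + 1 = 71.

71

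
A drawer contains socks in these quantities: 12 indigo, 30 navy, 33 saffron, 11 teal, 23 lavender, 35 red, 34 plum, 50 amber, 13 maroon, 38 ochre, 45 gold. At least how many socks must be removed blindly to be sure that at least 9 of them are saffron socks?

In the worst case for collecting saffron socks, every non-saffron sock comes out first.
There are 12 + 30 + 11 + 23 + 35 + 34 + 50 + 13 + 38 + 45 = 291 non-saffron socks altogether.
After those, each further sock must be saffron, so 291 + 9 = 300 draws guarantee 9 saffron socks.

300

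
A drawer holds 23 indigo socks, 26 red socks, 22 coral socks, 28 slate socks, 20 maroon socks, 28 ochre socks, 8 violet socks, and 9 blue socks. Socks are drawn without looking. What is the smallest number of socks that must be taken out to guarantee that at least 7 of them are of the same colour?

49

An adversary could hand out at most 6 socks per colour: 6 + 6 + 6 + 6 + 6 + 6 + 6 + 6 = 48 socks and still no colour has 7.
One more sock lands in a colour already at 6, so 49 draws are enough and 48 are not.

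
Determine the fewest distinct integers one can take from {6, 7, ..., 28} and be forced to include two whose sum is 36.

Two chosen integers sum to 36 exactly when both halves of some pair {x, 36−x} with 8 ≤ x ≤ 36−x ≤ 28 are chosen — 10 such pairs.
The remaining 3 elements (those with no distinct partner in range) can never complete a 36-sum, so the worst case takes all of them and one from each pair: 3 + 10 = 13.
By pigeonhole, the 14th integer has to be the second member of some pair, so 13 + 1 = 14.

14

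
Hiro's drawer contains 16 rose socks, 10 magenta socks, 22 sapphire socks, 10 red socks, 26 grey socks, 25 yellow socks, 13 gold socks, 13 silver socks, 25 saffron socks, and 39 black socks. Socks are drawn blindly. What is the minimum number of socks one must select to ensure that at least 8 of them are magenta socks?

197

In the worst case for collecting magenta socks, every non-magenta sock comes out first.
There are 16 + 22 + 10 + 26 + 25 + 13 + 13 + 25 + 39 = 189 non-magenta socks altogether.
After those, each further sock must be magenta, so 189 + 8 = 197 draws guarantee 8 magenta socks.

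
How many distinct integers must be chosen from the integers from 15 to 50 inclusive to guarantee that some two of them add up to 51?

26

Two chosen integers sum to 51 exactly when both halves of some pair {x, 51−x} with 15 ≤ x ≤ 51−x ≤ 36 are chosen — 11 such pairs.
The remaining 14 elements (those with no distinct partner in range) can never complete a 51-sum, so the worst case takes all of them and one from each pair: 14 + 11 = 25.
By the pigeonhole principle, the 26th integer has to be the second member of some pair, so 25 + 1 = 26.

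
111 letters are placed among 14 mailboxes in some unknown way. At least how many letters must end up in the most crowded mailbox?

8

The 14 mailboxes are the holes and the 111 letters are the pigeons.
If every mailbox held at most 7 letters, the total would be at most 14 × 7 = 98, which is less than 111.
So some mailbox holds at least ⌈111/14⌉ = 8 letters.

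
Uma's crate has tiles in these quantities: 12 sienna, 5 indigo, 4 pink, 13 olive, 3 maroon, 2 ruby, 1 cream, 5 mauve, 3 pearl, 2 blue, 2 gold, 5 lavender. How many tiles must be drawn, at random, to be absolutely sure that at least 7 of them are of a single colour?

By pigeonhole, put each drawn tile into a box by colour. The largest draw with every box below 7 takes min(count, 6) from each colour; colours with fewer than 6 contribute all they have.
Σ min(cᵢ, 6) = 6 + 5 + 4 + 6 + 3 + 2 + 1 + 5 + 3 + 2 + 2 + 5 = 44.
Draw number 44 + 1 = 45 must push one box to 7.

45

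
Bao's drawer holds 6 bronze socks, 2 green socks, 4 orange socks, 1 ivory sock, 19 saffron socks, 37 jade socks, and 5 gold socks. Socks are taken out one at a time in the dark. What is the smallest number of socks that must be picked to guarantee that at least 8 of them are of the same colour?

An adversary could hand out at most 7 socks per colour (5 colours run out sooner): 6 + 2 + 4 + 1 + 7 + 7 + 5 = 32 socks and still no colour has 8.
One more sock lands in a colour already at 7, so 33 draws are enough and 32 are not.

33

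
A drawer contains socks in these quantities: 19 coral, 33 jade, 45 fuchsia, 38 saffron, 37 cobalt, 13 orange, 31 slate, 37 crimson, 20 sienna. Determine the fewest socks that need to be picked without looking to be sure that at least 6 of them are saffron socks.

241

In the worst case for collecting saffron socks, every non-saffron sock comes out first.
There are 19 + 33 + 45 + 37 + 13 + 31 + 37 + 20 = 235 non-saffron socks altogether.
After those, each further sock must be saffron, so 235 + 6 = 241 draws guarantee 6 saffron socks.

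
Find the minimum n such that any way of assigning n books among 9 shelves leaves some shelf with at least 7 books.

With 54 books one could put exactly 6 in each of the 9 shelves, and no shelf would reach 7.
By the pigeonhole principle, one more book must land in a shelf that already has 6, giving it 7.
So 9 × 6 + 1 = 55 books are required.

55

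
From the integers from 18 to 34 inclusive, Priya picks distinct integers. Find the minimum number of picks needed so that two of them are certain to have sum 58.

13

Two chosen integers sum to 58 exactly when both halves of some pair {x, 58−x} with 24 ≤ x ≤ 58−x ≤ 34 are chosen — 5 such pairs.
The remaining 7 elements (those with no distinct partner in range) can never complete a 58-sum, so the worst case takes all of them and one from each pair: 7 + 5 = 12.
By the pigeonhole principle, the 13th integer has to be the second member of some pair, so 12 + 1 = 13.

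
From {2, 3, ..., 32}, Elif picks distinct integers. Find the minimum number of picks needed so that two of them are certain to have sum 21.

23

Two chosen integers sum to 21 exactly when both halves of some pair {x, 21−x} with 2 ≤ x ≤ 21−x ≤ 19 are chosen — 9 such pairs.
The remaining 13 elements (those with no distinct partner in range) can never complete a 21-sum, so the worst case takes all of them and one from each pair: 13 + 9 = 22.
Pigeonhole: the 23rd integer has to be the second member of some pair, so 22 + 1 = 23.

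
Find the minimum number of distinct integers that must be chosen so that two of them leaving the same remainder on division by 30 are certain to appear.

31

The 30 residue classes mod 30 are the pigeonholes.
With 30 integers one could put 1 in each residue class and have no class reach 2.
The 31st integer pushes some class to 2, so 30·1 + 1 = 31.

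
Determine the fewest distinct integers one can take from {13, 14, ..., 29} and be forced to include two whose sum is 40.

A set avoiding the sum 40 can contain at most one of each pair {x, 40−x}, plus the 3 elements whose complement lies outside the range or equal to its own complement.
The integers 20, …, 29 (10 of them) are such a set: any two sum to at least 20+21 = 41 > 40.
By the pigeonhole principle, any 11th integer completes one of the 7 pairs, so 11 choices force a sum of 40.

11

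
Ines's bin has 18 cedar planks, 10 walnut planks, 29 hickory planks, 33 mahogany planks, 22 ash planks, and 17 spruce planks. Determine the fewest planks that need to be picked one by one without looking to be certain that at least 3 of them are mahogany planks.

In the worst case for collecting mahogany planks, every non-mahogany plank comes out first.
There are 18 + 10 + 29 + 22 + 17 = 96 non-mahogany planks altogether.
After those, each further plank must be mahogany, so 96 + 3 = 99 draws guarantee 3 mahogany planks.

99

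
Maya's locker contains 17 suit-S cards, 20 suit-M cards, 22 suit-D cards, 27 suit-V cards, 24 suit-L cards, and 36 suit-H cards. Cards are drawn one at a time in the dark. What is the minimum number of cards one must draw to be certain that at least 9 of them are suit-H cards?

In the worst case for collecting suit-H cards, every non-suit-H card comes out first.
There are 17 + 20 + 22 + 27 + 24 = 110 non-suit-H cards altogether.
After those, each further card must be suit-H, so 110 + 9 = 119 draws guarantee 9 suit-H cards.

119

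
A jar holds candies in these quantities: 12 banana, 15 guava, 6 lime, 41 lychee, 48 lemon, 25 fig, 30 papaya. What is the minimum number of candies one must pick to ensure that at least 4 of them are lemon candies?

In the worst case for collecting lemon candies, every non-lemon candy comes out first.
There are 12 + 15 + 6 + 41 + 25 + 30 = 129 non-lemon candies altogether.
After those, each further candy must be lemon, so 129 + 4 = 133 draws guarantee 4 lemon candies.

133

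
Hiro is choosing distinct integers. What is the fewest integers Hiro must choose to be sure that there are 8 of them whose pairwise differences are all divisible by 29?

Integers whose pairwise differences are multiples of 29 are exactly those sharing a remainder mod 29. The 29 residue classes mod 29 are the pigeonholes.
With 203 integers one could put 7 in each residue class and have no class reach 8.
The 204th integer pushes some class to 8, so 29·7 + 1 = 204.

204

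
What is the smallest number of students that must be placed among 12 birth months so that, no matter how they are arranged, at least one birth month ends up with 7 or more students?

73

With 72 students one could put exactly 6 in each of the 12 birth months, and no birth month would reach 7.
Pigeonhole: one more student must land in a birth month that already has 6, giving it 7.
So 12 × 6 + 1 = 73 students are required.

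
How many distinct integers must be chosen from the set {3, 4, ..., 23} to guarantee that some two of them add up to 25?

12

Group the elements by complementary pair {x, 25−x}: {3,22}, {4,21}, {5,20}, …, giving 10 two-element pairs and 1 integer whose partner 25−x falls outside [3,23].
Treating each of those 11 groups as a pigeonhole, one can pick one integer per group — 11 integers — with no two summing to 25.
The 12th integer lands in an occupied pair, forcing a sum of 25.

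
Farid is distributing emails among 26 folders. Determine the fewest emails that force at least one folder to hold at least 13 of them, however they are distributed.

With 312 emails one could put exactly 12 in each of the 26 folders, and no folder would reach 13.
One more email must land in a folder that already has 12, giving it 13.
So 26 × 12 + 1 = 313 emails are required.

313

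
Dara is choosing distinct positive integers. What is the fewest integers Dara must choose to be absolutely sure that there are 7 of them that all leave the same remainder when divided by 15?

By the pigeonhole principle, the 15 residue classes mod 15 are the pigeonholes.
With 90 integers one could put 6 in each residue class and have no class reach 7.
The 91st integer pushes some class to 7, so 15·6 + 1 = 91.

91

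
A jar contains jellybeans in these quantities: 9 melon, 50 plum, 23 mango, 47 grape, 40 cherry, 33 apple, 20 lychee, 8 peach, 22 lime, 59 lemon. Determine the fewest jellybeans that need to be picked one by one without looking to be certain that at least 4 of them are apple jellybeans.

In the worst case for collecting apple jellybeans, every non-apple jellybean comes out first.
There are 9 + 50 + 23 + 47 + 40 + 20 + 8 + 22 + 59 = 278 non-apple jellybeans altogether.
After those, each further jellybean must be apple, so 278 + 4 = 282 draws guarantee 4 apple jellybeans.

282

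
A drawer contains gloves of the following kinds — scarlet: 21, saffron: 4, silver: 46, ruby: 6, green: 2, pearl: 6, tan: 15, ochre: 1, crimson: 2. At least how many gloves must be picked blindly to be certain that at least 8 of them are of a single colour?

43

An adversary could hand out at most 7 gloves per colour (6 colours run out sooner): 7 + 4 + 7 + 6 + 2 + 6 + 7 + 1 + 2 = 42 gloves and still no colour has 8.
By the pigeonhole principle, one more glove lands in a colour already at 7, so 43 draws are enough and 42 are not.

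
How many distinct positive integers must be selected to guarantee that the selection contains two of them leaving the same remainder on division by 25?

26

The 25 residue classes mod 25 are the pigeonholes.
With 25 integers one could put 1 in each residue class and have no class reach 2.
The 26th integer pushes some class to 2, so 25·1 + 1 = 26.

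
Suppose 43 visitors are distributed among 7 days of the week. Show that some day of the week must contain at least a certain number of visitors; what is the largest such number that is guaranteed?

7

By the pigeonhole principle, the 7 days of the week are the holes and the 43 visitors are the pigeons.
If every day of the week held at most 6 visitors, the total would be at most 7 × 6 = 42, which is less than 43.
So some day of the week holds at least ⌈43/7⌉ = 7 visitors.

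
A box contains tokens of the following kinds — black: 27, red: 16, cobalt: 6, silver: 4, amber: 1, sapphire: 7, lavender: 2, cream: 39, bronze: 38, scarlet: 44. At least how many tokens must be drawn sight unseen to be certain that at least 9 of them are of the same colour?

61

By pigeonhole, the 10 colours are the holes; the tokens drawn are the pigeons.
To avoid 9 of any one colour, the worst case takes at most 8 of each colour, or every token of a colour that has fewer than 8.
That gives 8 + 8 + 6 + 4 + 1 + 7 + 2 + 8 + 8 + 8 = 60 tokens with no colour reaching 9.
The next token forces some colour to 9, so 60 + 1 = 61.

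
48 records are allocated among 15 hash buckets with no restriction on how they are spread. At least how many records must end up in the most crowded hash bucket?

The 15 hash buckets are the holes and the 48 records are the pigeons.
If every hash bucket held at most 3 records, the total would be at most 15 × 3 = 45, which is less than 48.
So some hash bucket holds at least ⌈48/15⌉ = 4 records.

4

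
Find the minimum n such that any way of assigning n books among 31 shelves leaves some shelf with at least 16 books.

466

With 465 books one could put exactly 15 in each of the 31 shelves, and no shelf would reach 16.
One more book must land in a shelf that already has 15, giving it 16.
So 31 × 15 + 1 = 466 books are required.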